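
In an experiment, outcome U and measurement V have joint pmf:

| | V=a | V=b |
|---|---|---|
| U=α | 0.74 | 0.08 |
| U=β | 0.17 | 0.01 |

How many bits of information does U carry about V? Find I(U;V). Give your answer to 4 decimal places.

0.0026 bits

Marginals: p(U) = (0.8200, 0.1800), p(V) = (0.9100, 0.0900).
I(U;V) = H(U) + H(V) − H(U,V).
H(U) = 0.6801, H(V) = 0.4365, H(U,V) = 1.1140.
I(U;V) = 0.6801 + 0.4365 − 1.1140 = 0.0026 bits.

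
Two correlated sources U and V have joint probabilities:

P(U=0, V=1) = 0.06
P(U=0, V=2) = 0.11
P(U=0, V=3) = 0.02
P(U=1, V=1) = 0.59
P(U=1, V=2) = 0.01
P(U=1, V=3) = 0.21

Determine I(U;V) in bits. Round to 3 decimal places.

Marginals: p(U) = (0.1900, 0.8100), p(V) = (0.6500, 0.1200, 0.2300).
I(U;V) = Σ p(x,y)·log₂[p(x,y)/(p(x)p(y))].
  (0,1): 0.06·log₂(0.4858) = -0.0625
  (0,2): 0.11·log₂(4.8246) = 0.2497
  (0,3): 0.02·log₂(0.4577) = -0.0226
  (1,1): 0.59·log₂(1.1206) = 0.0969
  (1,2): 0.01·log₂(0.1029) = -0.0328
  (1,3): 0.21·log₂(1.1272) = 0.0363
Sum = 0.265 bits.

0.265 bits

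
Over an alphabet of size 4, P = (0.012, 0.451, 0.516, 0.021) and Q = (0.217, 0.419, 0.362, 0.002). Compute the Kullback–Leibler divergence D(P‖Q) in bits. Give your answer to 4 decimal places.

0.3329 bits

D(P‖Q) = Σ p·log₂(p/q).
  0.012·log₂(0.012/0.217) = -0.05012
  0.451·log₂(0.451/0.419) = 0.04789
  0.516·log₂(0.516/0.362) = 0.26387
  0.021·log₂(0.021/0.002) = 0.07124
D(P‖Q) = 0.3329 bits.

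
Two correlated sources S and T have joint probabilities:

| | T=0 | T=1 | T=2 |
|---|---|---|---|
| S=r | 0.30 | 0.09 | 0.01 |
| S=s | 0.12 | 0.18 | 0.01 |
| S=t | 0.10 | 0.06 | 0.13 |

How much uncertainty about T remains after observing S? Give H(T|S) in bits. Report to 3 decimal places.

1.167 bits

Marginals: p(S) = (0.4000, 0.3100, 0.2900), p(T) = (0.5200, 0.3300, 0.1500).
H(T|S) = Σ p(S) · H(T|S=·).
  S=r: p=0.4000, H(T|S=r) = 0.9285
  S=s: p=0.3100, H(T|S=s) = 1.1452
  S=t: p=0.2900, H(T|S=t) = 1.5189
Weighted sum = 1.167 bits.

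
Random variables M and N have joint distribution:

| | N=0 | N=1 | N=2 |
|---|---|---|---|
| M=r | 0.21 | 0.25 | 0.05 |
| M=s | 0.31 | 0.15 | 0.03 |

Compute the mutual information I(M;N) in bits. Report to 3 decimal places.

0.036 bits

Marginals: p(M) = (0.5100, 0.4900), p(N) = (0.5200, 0.4000, 0.0800).
I(M;N) = Σ p(x,y)·log₂[p(x,y)/(p(x)p(y))].
  (r,0): 0.21·log₂(0.7919) = -0.0707
  (r,1): 0.25·log₂(1.2255) = 0.0733
  (r,2): 0.05·log₂(1.2255) = 0.0147
  (s,0): 0.31·log₂(1.2166) = 0.0877
  (s,1): 0.15·log₂(0.7653) = -0.0579
  (s,2): 0.03·log₂(0.7653) = -0.0116
Sum = 0.036 bits.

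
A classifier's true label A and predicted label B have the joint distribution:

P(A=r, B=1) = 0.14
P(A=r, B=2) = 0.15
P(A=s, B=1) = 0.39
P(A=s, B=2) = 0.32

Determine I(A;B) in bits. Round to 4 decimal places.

0.0026 bits

Marginals: p(A) = (0.2900, 0.7100), p(B) = (0.5300, 0.4700).
I(A;B) = Σ p(x,y)·log₂[p(x,y)/(p(x)p(y))].
  (r,1): 0.14·log₂(0.9109) = -0.01886
  (r,2): 0.15·log₂(1.1005) = 0.02073
  (s,1): 0.39·log₂(1.0364) = 0.02012
  (s,2): 0.32·log₂(0.9589) = -0.01935
Sum = 0.0026 bits.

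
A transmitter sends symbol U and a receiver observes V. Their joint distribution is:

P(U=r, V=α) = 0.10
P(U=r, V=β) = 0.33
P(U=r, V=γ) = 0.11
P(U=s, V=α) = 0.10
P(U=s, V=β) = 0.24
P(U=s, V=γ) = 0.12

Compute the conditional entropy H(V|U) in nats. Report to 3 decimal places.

Marginals: p(U) = (0.5400, 0.4600), p(V) = (0.2000, 0.5700, 0.2300).
H(V|U) = Σ p(U) · H(V|U=·).
  U=r: p=0.5400, H(V|U=r) = 0.9374
  U=s: p=0.4600, H(V|U=s) = 1.0217
Weighted sum = 0.976 nats.

0.976 nats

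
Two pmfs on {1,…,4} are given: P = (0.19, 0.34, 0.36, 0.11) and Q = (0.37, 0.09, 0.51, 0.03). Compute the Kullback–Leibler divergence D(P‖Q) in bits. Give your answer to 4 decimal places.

D(P‖Q) = Σ p·log₂(p/q).
  0.19·log₂(0.19/0.37) = -0.18269
  0.34·log₂(0.34/0.09) = 0.65196
  0.36·log₂(0.36/0.51) = -0.18090
  0.11·log₂(0.11/0.03) = 0.20619
D(P‖Q) = 0.4946 bits.

0.4946 bits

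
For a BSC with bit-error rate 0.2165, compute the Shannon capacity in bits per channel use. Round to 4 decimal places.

0.2463 bits

Binary symmetric channel: C = 1 − h₂(ε) where h₂ is the binary entropy function.
h₂(0.2165) = −0.2165·log₂0.2165 − 0.7835·log₂0.7835 = 0.7537.
C = 1 − 0.7537 = 0.2463 bits per channel use.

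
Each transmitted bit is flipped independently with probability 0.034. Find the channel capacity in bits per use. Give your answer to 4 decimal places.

Binary symmetric channel: C = 1 − h₂(ε) where h₂ is the binary entropy function.
h₂(0.034) = −0.034·log₂0.034 − 0.966·log₂0.966 = 0.2141.
C = 1 − 0.2141 = 0.7859 bits per channel use.

0.7859 bits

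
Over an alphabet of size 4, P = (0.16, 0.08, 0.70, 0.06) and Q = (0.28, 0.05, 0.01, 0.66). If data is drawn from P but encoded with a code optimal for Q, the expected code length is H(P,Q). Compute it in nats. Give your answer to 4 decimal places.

3.6919 nats

H(P,Q) = −Σ p·ln q.
  −0.16·ln(0.28) = 0.20367
  −0.08·ln(0.05) = 0.23966
  −0.70·ln(0.01) = 3.22362
  −0.06·ln(0.66) = 0.02493
H(P,Q) = 3.6919 nats.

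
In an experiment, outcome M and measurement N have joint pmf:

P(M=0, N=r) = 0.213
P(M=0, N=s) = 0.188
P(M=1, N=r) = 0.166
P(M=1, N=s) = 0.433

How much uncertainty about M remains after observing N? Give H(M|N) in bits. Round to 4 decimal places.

Marginals: p(M) = (0.4010, 0.5990), p(N) = (0.3790, 0.6210).
H(M|N) = Σ p(N) · H(M|N=·).
  N=r: p=0.3790, H(M|N=r) = 0.9889
  N=s: p=0.6210, H(M|N=s) = 0.8846
Weighted sum = 0.9241 bits.

0.9241 bits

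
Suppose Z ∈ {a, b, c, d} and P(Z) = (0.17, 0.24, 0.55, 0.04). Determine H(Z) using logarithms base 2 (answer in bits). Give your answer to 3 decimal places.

H(Z) = −Σ p·log₂ p.
  −(0.17)·log₂(0.17) = 0.4346
  −(0.24)·log₂(0.24) = 0.4941
  −(0.55)·log₂(0.55) = 0.4744
  −(0.04)·log₂(0.04) = 0.1858
Sum: 0.4346 + 0.4941 + 0.4744 + 0.1858 = 1.589 bits.

1.589 bits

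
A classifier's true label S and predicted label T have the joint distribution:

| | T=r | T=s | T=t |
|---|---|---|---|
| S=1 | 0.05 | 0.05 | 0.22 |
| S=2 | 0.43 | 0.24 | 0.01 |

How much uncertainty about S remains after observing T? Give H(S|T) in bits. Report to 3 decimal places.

0.483 bits

Marginals: p(S) = (0.3200, 0.6800), p(T) = (0.4800, 0.2900, 0.2300).
H(S|T) = Σ p(T) · H(S|T=·).
  T=r: p=0.4800, H(S|T=r) = 0.4821
  T=s: p=0.2900, H(S|T=s) = 0.6632
  T=t: p=0.2300, H(S|T=t) = 0.2580
Weighted sum = 0.483 bits.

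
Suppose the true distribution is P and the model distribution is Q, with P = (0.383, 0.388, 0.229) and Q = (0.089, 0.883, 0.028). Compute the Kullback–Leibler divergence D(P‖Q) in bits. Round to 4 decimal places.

1.0404 bits

D(P‖Q) = Σ p·log₂(p/q).
  0.383·log₂(0.383/0.089) = 0.80639
  0.388·log₂(0.388/0.883) = -0.46031
  0.229·log₂(0.229/0.028) = 0.69429
D(P‖Q) = 1.0404 bits.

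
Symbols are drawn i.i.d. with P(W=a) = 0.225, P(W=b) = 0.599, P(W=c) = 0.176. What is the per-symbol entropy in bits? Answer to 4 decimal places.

H(W) = −Σ p·log₂ p.
  −(0.225)·log₂(0.225) = 0.48420
  −(0.599)·log₂(0.599) = 0.44288
  −(0.176)·log₂(0.176) = 0.44112
Sum: 0.48420 + 0.44288 + 0.44112 = 1.3682 bits.

1.3682 bits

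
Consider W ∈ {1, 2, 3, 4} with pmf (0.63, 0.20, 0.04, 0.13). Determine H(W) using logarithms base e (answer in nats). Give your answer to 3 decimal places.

1.007 nats

H(W) = −Σ p·ln p.
  −(0.63)·ln(0.63) = 0.2911
  −(0.20)·ln(0.20) = 0.3219
  −(0.04)·ln(0.04) = 0.1288
  −(0.13)·ln(0.13) = 0.2652
Sum: 0.2911 + 0.3219 + 0.1288 + 0.2652 = 1.007 nats.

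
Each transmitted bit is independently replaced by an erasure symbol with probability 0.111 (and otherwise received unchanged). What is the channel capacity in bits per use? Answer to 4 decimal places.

Binary erasure channel: capacity C = 1 − ε.
C = 1 − 0.111 = 0.8890 bits per channel use.

0.8890 bits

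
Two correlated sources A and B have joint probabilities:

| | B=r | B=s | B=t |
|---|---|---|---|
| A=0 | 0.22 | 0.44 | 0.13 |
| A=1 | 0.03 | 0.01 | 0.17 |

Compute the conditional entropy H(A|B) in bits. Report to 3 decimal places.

Chain rule: H(A|B) = H(A,B) − H(B).
Marginals: p(A) = (0.7900, 0.2100), p(B) = (0.2500, 0.4500, 0.3000).
H(A,B) = 2.0372 bits; H(B) = 1.5395 bits.
H(A|B) = 2.0372 − 1.5395 = 0.498 bits.

0.498 bits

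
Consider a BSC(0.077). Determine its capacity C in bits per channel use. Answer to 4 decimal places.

Binary symmetric channel: C = 1 − h₂(ε) where h₂ is the binary entropy function.
h₂(0.077) = −0.077·log₂0.077 − 0.923·log₂0.923 = 0.3915.
C = 1 − 0.3915 = 0.6085 bits per channel use.

0.6085 bits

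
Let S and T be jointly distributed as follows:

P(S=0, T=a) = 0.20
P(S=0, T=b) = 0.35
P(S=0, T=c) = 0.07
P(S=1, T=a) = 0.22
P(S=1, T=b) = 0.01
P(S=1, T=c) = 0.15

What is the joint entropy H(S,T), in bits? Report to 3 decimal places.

2.221 bits

H(S,T) = −Σ p(x,y)·log₂ p(x,y) over all 6 cells.
  cell (0,a): −0.20·log₂0.20 = 0.4644
  cell (0,b): −0.35·log₂0.35 = 0.5301
  cell (0,c): −0.07·log₂0.07 = 0.2686
  cell (1,a): −0.22·log₂0.22 = 0.4806
  cell (1,b): −0.01·log₂0.01 = 0.0664
  cell (1,c): −0.15·log₂0.15 = 0.4105
Sum = 2.221 bits.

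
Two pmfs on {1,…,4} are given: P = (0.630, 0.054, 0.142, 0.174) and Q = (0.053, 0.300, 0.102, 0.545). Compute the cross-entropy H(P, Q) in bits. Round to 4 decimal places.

3.3837 bits

H(P,Q) = −Σ p·log₂ q.
  −0.630·log₂(0.053) = 2.66985
  −0.054·log₂(0.300) = 0.09380
  −0.142·log₂(0.102) = 0.46766
  −0.174·log₂(0.545) = 0.15237
H(P,Q) = 3.3837 bits.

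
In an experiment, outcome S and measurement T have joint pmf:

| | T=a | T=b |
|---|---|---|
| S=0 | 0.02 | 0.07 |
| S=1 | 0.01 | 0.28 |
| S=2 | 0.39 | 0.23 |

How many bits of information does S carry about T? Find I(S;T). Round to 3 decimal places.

Marginals: p(S) = (0.0900, 0.2900, 0.6200), p(T) = (0.4200, 0.5800).
I(S;T) = Σ p(x,y)·log₂[p(x,y)/(p(x)p(y))].
  (0,a): 0.02·log₂(0.5291) = -0.0184
  (0,b): 0.07·log₂(1.3410) = 0.0296
  (1,a): 0.01·log₂(0.0821) = -0.0361
  (1,b): 0.28·log₂(1.6647) = 0.2059
  (2,a): 0.39·log₂(1.4977) = 0.2273
  (2,b): 0.23·log₂(0.6396) = -0.1483
Sum = 0.260 bits.

0.260 bits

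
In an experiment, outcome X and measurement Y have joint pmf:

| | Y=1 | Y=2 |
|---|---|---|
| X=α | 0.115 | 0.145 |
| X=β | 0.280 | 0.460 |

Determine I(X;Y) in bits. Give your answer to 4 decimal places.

Marginals: p(X) = (0.2600, 0.7400), p(Y) = (0.3950, 0.6050).
I(X;Y) = H(X) + H(Y) − H(X,Y).
H(X) = 0.8267, H(Y) = 0.9680, H(X,Y) = 1.7923.
I(X;Y) = 0.8267 + 0.9680 − 1.7923 = 0.0024 bits.

0.0024 bits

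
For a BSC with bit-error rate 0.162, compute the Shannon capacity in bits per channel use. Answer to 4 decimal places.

Binary symmetric channel: C = 1 − h₂(ε) where h₂ is the binary entropy function.
h₂(0.162) = −0.162·log₂0.162 − 0.838·log₂0.838 = 0.6391.
C = 1 − 0.6391 = 0.3609 bits per channel use.

0.3609 bits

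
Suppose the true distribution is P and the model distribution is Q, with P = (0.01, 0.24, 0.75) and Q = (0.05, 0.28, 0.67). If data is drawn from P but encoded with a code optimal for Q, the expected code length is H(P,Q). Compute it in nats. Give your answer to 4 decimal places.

H(P,Q) = −Σ p·ln q.
  −0.01·ln(0.05) = 0.02996
  −0.24·ln(0.28) = 0.30551
  −0.75·ln(0.67) = 0.30036
H(P,Q) = 0.6358 nats.

0.6358 nats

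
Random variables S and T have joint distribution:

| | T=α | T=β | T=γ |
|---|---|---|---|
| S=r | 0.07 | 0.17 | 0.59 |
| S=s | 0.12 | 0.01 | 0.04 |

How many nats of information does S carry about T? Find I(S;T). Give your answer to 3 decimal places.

0.143 nats

Marginals: p(S) = (0.8300, 0.1700), p(T) = (0.1900, 0.1800, 0.6300).
I(S;T) = H(S) + H(T) − H(S,T).
H(S) = 0.4559, H(T) = 0.9153, H(S,T) = 1.2279.
I(S;T) = 0.4559 + 0.9153 − 1.2279 = 0.143 nats.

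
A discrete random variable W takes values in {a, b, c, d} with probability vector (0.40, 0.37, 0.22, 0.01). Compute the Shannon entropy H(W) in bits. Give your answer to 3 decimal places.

1.607 bits

H(W) = −Σ p·log₂ p.
  −(0.40)·log₂(0.40) = 0.5288
  −(0.37)·log₂(0.37) = 0.5307
  −(0.22)·log₂(0.22) = 0.4806
  −(0.01)·log₂(0.01) = 0.0664
Sum: 0.5288 + 0.5307 + 0.4806 + 0.0664 = 1.607 bits.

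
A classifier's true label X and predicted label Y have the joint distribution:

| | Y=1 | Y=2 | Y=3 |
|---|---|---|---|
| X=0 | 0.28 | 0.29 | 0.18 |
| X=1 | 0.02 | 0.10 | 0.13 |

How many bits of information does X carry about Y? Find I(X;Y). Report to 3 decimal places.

0.081 bits

Marginals: p(X) = (0.7500, 0.2500), p(Y) = (0.3000, 0.3900, 0.3100).
I(X;Y) = H(X) + H(Y) − H(X,Y).
H(X) = 0.8113, H(Y) = 1.5747, H(X,Y) = 2.3051.
I(X;Y) = 0.8113 + 1.5747 − 2.3051 = 0.081 bits.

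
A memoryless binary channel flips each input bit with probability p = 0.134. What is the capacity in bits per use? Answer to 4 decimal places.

0.4317 bits

Binary symmetric channel: C = 1 − h₂(ε) where h₂ is the binary entropy function.
h₂(0.134) = −0.134·log₂0.134 − 0.866·log₂0.866 = 0.5683.
C = 1 − 0.5683 = 0.4317 bits per channel use.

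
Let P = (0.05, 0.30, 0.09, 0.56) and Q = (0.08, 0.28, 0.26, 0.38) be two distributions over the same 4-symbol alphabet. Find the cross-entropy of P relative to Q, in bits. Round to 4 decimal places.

1.6898 bits

H(P,Q) = −Σ p·log₂ q.
  −0.05·log₂(0.08) = 0.18219
  −0.30·log₂(0.28) = 0.55095
  −0.09·log₂(0.26) = 0.17491
  −0.56·log₂(0.38) = 0.78172
H(P,Q) = 1.6898 bits.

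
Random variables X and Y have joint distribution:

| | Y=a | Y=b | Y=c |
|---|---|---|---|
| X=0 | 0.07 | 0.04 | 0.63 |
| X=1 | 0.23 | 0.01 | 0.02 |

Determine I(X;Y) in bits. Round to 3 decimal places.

0.427 bits

Marginals: p(X) = (0.7400, 0.2600), p(Y) = (0.3000, 0.0500, 0.6500).
I(X;Y) = Σ p(x,y)·log₂[p(x,y)/(p(x)p(y))].
  (0,a): 0.07·log₂(0.3153) = -0.1166
  (0,b): 0.04·log₂(1.0811) = 0.0045
  (0,c): 0.63·log₂(1.3098) = 0.2453
  (1,a): 0.23·log₂(2.9487) = 0.3588
  (1,b): 0.01·log₂(0.7692) = -0.0038
  (1,c): 0.02·log₂(0.1183) = -0.0616
Sum = 0.427 bits.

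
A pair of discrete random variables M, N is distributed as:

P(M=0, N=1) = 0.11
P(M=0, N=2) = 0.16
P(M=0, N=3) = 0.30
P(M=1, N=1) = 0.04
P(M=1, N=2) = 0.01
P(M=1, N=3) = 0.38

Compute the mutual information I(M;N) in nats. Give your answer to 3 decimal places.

0.092 nats

Marginals: p(M) = (0.5700, 0.4300), p(N) = (0.1500, 0.1700, 0.6800).
I(M;N) = H(M) + H(N) − H(M,N).
H(M) = 0.6833, H(N) = 0.8481, H(M,N) = 1.4397.
I(M;N) = 0.6833 + 0.8481 − 1.4397 = 0.092 nats.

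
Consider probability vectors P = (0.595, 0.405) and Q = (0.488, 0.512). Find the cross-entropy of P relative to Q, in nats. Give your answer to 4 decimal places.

0.6980 nats

H(P,Q) = −Σ p·ln q.
  −0.595·ln(0.488) = 0.42688
  −0.405·ln(0.512) = 0.27112
H(P,Q) = 0.6980 nats.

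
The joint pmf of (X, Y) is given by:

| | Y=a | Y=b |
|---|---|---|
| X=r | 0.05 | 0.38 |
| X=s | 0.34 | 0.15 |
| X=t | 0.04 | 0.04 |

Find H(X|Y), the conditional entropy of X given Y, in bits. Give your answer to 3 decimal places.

1.072 bits

Chain rule: H(X|Y) = H(X,Y) − H(Y).
Marginals: p(X) = (0.4300, 0.4900, 0.0800), p(Y) = (0.4300, 0.5700).
H(X,Y) = 2.0578 bits; H(Y) = 0.9858 bits.
H(X|Y) = 2.0578 − 0.9858 = 1.072 bits.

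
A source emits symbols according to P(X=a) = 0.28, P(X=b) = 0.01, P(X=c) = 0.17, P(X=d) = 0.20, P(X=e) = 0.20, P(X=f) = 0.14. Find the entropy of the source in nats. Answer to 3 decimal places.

H(X) = −Σ p·ln p.
  −(0.28)·ln(0.28) = 0.3564
  −(0.01)·ln(0.01) = 0.0461
  −(0.17)·ln(0.17) = 0.3012
  −(0.20)·ln(0.20) = 0.3219
  −(0.20)·ln(0.20) = 0.3219
  −(0.14)·ln(0.14) = 0.2753
Sum: 0.3564 + 0.0461 + 0.3012 + 0.3219 + 0.3219 + 0.2753 = 1.623 nats.

1.623 nats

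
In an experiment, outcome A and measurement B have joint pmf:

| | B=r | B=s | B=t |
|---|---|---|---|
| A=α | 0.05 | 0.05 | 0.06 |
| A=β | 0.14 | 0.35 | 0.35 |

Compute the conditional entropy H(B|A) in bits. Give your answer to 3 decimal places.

1.499 bits

Chain rule: H(B|A) = H(A,B) − H(A).
Marginals: p(A) = (0.1600, 0.8400), p(B) = (0.1900, 0.4000, 0.4100).
H(A,B) = 2.1330 bits; H(A) = 0.6343 bits.
H(B|A) = 2.1330 − 0.6343 = 1.499 bits.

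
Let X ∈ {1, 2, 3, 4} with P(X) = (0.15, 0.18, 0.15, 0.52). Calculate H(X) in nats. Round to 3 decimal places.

1.218 nats

H(X) = −Σ p·ln p.
  −(0.15)·ln(0.15) = 0.2846
  −(0.18)·ln(0.18) = 0.3087
  −(0.15)·ln(0.15) = 0.2846
  −(0.52)·ln(0.52) = 0.3400
Sum: 0.2846 + 0.3087 + 0.2846 + 0.3400 = 1.218 nats.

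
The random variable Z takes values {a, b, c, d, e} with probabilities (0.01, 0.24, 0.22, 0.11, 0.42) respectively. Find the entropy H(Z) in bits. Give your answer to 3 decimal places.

1.917 bits

H(Z) = −Σ p·log₂ p.
  −(0.01)·log₂(0.01) = 0.0664
  −(0.24)·log₂(0.24) = 0.4941
  −(0.22)·log₂(0.22) = 0.4806
  −(0.11)·log₂(0.11) = 0.3503
  −(0.42)·log₂(0.42) = 0.5256
Sum: 0.0664 + 0.4941 + 0.4806 + 0.3503 + 0.5256 = 1.917 bits.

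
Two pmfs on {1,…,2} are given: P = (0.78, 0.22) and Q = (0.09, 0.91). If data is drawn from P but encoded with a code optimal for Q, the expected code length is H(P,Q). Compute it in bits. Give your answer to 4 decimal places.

2.7396 bits

H(P,Q) = −Σ p·log₂ q.
  −0.78·log₂(0.09) = 2.70967
  −0.22·log₂(0.91) = 0.02993
H(P,Q) = 2.7396 bits.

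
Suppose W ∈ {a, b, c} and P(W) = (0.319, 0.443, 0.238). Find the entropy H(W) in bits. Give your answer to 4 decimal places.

H(W) = −Σ p·log₂ p.
  −(0.319)·log₂(0.319) = 0.52583
  −(0.443)·log₂(0.443) = 0.52036
  −(0.238)·log₂(0.238) = 0.49289
Sum: 0.52583 + 0.52036 + 0.49289 = 1.5391 bits.

1.5391 bits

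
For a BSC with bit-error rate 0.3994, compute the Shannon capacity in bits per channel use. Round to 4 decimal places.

Binary symmetric channel: C = 1 − h₂(ε) where h₂ is the binary entropy function.
h₂(0.3994) = −0.3994·log₂0.3994 − 0.6006·log₂0.6006 = 0.9706.
C = 1 − 0.9706 = 0.0294 bits per channel use.

0.0294 bits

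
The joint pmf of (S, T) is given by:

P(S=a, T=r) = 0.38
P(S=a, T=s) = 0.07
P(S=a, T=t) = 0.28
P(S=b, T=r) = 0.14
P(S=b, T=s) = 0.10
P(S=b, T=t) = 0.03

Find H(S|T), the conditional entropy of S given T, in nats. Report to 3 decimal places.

0.517 nats

Chain rule: H(S|T) = H(S,T) − H(T).
Marginals: p(S) = (0.7300, 0.2700), p(T) = (0.5200, 0.1700, 0.3100).
H(S,T) = 1.5210 nats; H(T) = 1.0043 nats.
H(S|T) = 1.5210 − 1.0043 = 0.517 nats.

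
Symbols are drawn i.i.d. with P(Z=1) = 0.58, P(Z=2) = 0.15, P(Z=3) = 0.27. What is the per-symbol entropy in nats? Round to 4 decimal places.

0.9540 nats

H(Z) = −Σ p·ln p.
  −(0.58)·ln(0.58) = 0.31594
  −(0.15)·ln(0.15) = 0.28457
  −(0.27)·ln(0.27) = 0.35352
Sum: 0.31594 + 0.28457 + 0.35352 = 0.9540 nats.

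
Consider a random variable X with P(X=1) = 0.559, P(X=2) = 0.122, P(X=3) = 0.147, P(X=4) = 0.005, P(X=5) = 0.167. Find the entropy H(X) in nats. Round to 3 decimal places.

1.189 nats

H(X) = −Σ p·ln p.
  −(0.559)·ln(0.559) = 0.3251
  −(0.122)·ln(0.122) = 0.2567
  −(0.147)·ln(0.147) = 0.2818
  −(0.005)·ln(0.005) = 0.0265
  −(0.167)·ln(0.167) = 0.2989
Sum: 0.3251 + 0.2567 + 0.2818 + 0.0265 + 0.2989 = 1.189 nats.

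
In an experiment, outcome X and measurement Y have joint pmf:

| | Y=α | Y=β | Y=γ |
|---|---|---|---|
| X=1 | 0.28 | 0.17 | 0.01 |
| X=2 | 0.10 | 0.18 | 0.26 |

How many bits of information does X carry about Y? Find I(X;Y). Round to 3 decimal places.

0.268 bits

Marginals: p(X) = (0.4600, 0.5400), p(Y) = (0.3800, 0.3500, 0.2700).
I(X;Y) = H(X) + H(Y) − H(X,Y).
H(X) = 0.9954, H(Y) = 1.5706, H(X,Y) = 2.2980.
I(X;Y) = 0.9954 + 1.5706 − 2.2980 = 0.268 bits.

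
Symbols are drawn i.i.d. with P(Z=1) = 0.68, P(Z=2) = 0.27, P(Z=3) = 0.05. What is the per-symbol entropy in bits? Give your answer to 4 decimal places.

H(Z) = −Σ p·log₂ p.
  −(0.68)·log₂(0.68) = 0.37835
  −(0.27)·log₂(0.27) = 0.51002
  −(0.05)·log₂(0.05) = 0.21610
Sum: 0.37835 + 0.51002 + 0.21610 = 1.1045 bits.

1.1045 bits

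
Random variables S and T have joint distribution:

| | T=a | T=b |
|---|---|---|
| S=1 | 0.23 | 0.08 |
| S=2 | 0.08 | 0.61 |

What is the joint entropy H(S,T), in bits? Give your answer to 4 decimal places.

H(S,T) = −Σ p(x,y)·log₂ p(x,y) over all 4 cells.
  cell (1,a): −0.23·log₂0.23 = 0.48767
  cell (1,b): −0.08·log₂0.08 = 0.29151
  cell (2,a): −0.08·log₂0.08 = 0.29151
  cell (2,b): −0.61·log₂0.61 = 0.43500
Sum = 1.5057 bits.

1.5057 bits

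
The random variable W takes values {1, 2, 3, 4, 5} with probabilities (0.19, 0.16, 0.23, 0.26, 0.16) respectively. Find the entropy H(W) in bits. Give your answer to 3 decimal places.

2.294 bits

H(W) = −Σ p·log₂ p.
  −(0.19)·log₂(0.19) = 0.4552
  −(0.16)·log₂(0.16) = 0.4230
  −(0.23)·log₂(0.23) = 0.4877
  −(0.26)·log₂(0.26) = 0.5053
  −(0.16)·log₂(0.16) = 0.4230
Sum: 0.4552 + 0.4230 + 0.4877 + 0.5053 + 0.4230 = 2.294 bits.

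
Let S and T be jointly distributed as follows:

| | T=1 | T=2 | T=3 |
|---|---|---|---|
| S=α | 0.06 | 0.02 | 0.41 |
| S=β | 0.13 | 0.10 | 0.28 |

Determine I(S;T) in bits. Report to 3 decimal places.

Marginals: p(S) = (0.4900, 0.5100), p(T) = (0.1900, 0.1200, 0.6900).
I(S;T) = Σ p(x,y)·log₂[p(x,y)/(p(x)p(y))].
  (α,1): 0.06·log₂(0.6445) = -0.0380
  (α,2): 0.02·log₂(0.3401) = -0.0311
  (α,3): 0.41·log₂(1.2127) = 0.1141
  (β,1): 0.13·log₂(1.3416) = 0.0551
  (β,2): 0.10·log₂(1.6340) = 0.0708
  (β,3): 0.28·log₂(0.7957) = -0.0923
Sum = 0.079 bits.

0.079 bits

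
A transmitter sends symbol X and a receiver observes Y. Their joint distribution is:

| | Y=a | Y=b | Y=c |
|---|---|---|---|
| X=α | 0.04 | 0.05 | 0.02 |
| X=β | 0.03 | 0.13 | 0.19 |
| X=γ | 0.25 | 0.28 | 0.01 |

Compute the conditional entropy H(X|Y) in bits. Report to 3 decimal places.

1.063 bits

Chain rule: H(X|Y) = H(X,Y) − H(Y).
Marginals: p(X) = (0.1100, 0.3500, 0.5400), p(Y) = (0.3200, 0.4600, 0.2200).
H(X,Y) = 2.5850 bits; H(Y) = 1.5219 bits.
H(X|Y) = 2.5850 − 1.5219 = 1.063 bits.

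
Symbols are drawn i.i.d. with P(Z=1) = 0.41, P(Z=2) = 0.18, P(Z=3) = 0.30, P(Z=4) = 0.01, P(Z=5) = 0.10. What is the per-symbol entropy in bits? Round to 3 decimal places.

1.892 bits

H(Z) = −Σ p·log₂ p.
  −(0.41)·log₂(0.41) = 0.5274
  −(0.18)·log₂(0.18) = 0.4453
  −(0.30)·log₂(0.30) = 0.5211
  −(0.01)·log₂(0.01) = 0.0664
  −(0.10)·log₂(0.10) = 0.3322
Sum: 0.5274 + 0.4453 + 0.5211 + 0.0664 + 0.3322 = 1.892 bits.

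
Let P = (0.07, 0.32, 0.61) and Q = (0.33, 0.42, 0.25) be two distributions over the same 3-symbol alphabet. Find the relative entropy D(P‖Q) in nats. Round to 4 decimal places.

0.3486 nats

D(P‖Q) = Σ p·ln(p/q).
  0.07·ln(0.07/0.33) = -0.10854
  0.32·ln(0.32/0.42) = -0.08702
  0.61·ln(0.61/0.25) = 0.54412
D(P‖Q) = 0.3486 nats.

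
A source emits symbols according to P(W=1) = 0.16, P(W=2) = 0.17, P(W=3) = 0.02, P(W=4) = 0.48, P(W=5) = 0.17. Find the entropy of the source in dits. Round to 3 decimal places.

0.576 dits

H(W) = −Σ p·log₁₀ p.
  −(0.16)·log₁₀(0.16) = 0.1273
  −(0.17)·log₁₀(0.17) = 0.1308
  −(0.02)·log₁₀(0.02) = 0.0340
  −(0.48)·log₁₀(0.48) = 0.1530
  −(0.17)·log₁₀(0.17) = 0.1308
Sum: 0.1273 + 0.1308 + 0.0340 + 0.1530 + 0.1308 = 0.576 dits.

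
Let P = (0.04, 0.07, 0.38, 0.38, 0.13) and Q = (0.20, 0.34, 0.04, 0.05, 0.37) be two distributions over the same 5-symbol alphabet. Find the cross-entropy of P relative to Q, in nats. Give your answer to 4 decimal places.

2.6307 nats

H(P,Q) = −Σ p·ln q.
  −0.04·ln(0.20) = 0.06438
  −0.07·ln(0.34) = 0.07552
  −0.38·ln(0.04) = 1.22317
  −0.38·ln(0.05) = 1.13838
  −0.13·ln(0.37) = 0.12925
H(P,Q) = 2.6307 nats.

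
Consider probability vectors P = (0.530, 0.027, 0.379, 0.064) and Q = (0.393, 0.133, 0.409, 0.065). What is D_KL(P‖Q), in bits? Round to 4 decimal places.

0.1235 bits

D(P‖Q) = Σ p·log₂(p/q).
  0.530·log₂(0.530/0.393) = 0.22868
  0.027·log₂(0.027/0.133) = -0.06211
  0.379·log₂(0.379/0.409) = -0.04165
  0.064·log₂(0.064/0.065) = -0.00143
D(P‖Q) = 0.1235 bits.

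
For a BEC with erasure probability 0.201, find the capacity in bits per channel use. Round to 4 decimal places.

Binary erasure channel: capacity C = 1 − ε.
C = 1 − 0.201 = 0.7990 bits per channel use.

0.7990 bits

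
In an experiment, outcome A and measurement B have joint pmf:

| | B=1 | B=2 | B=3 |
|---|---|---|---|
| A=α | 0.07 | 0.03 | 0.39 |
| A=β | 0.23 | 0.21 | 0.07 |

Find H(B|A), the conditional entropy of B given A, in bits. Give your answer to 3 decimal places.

1.179 bits

Marginals: p(A) = (0.4900, 0.5100), p(B) = (0.3000, 0.2400, 0.4600).
H(B|A) = Σ p(A) · H(B|A=·).
  A=α: p=0.4900, H(B|A=α) = 0.9099
  A=β: p=0.5100, H(B|A=β) = 1.4385
Weighted sum = 1.179 bits.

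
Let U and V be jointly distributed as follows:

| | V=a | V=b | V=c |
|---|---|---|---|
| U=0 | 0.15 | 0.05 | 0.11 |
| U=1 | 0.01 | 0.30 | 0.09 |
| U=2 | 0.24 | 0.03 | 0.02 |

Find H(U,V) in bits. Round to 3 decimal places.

H(U,V) = −Σ p(x,y)·log₂ p(x,y) over all 9 cells.
  cell (0,a): −0.15·log₂0.15 = 0.4105
  cell (0,b): −0.05·log₂0.05 = 0.2161
  cell (0,c): −0.11·log₂0.11 = 0.3503
  cell (1,a): −0.01·log₂0.01 = 0.0664
  cell (1,b): −0.30·log₂0.30 = 0.5211
  cell (1,c): −0.09·log₂0.09 = 0.3127
  cell (2,a): −0.24·log₂0.24 = 0.4941
  cell (2,b): −0.03·log₂0.03 = 0.1518
  cell (2,c): −0.02·log₂0.02 = 0.1129
Sum = 2.636 bits.

2.636 bits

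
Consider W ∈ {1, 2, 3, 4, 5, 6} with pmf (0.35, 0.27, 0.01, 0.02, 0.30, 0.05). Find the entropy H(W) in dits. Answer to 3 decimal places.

H(W) = −Σ p·log₁₀ p.
  −(0.35)·log₁₀(0.35) = 0.1596
  −(0.27)·log₁₀(0.27) = 0.1535
  −(0.01)·log₁₀(0.01) = 0.0200
  −(0.02)·log₁₀(0.02) = 0.0340
  −(0.30)·log₁₀(0.30) = 0.1569
  −(0.05)·log₁₀(0.05) = 0.0651
Sum: 0.1596 + 0.1535 + 0.0200 + 0.0340 + 0.1569 + 0.0651 = 0.589 dits.

0.589 dits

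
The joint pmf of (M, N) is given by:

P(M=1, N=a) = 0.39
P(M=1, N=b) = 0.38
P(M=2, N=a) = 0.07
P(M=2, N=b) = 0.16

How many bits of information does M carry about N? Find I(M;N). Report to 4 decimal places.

0.0216 bits

Marginals: p(M) = (0.7700, 0.2300), p(N) = (0.4600, 0.5400).
I(M;N) = Σ p(x,y)·log₂[p(x,y)/(p(x)p(y))].
  (1,a): 0.39·log₂(1.1011) = 0.05417
  (1,b): 0.38·log₂(0.9139) = -0.04936
  (2,a): 0.07·log₂(0.6616) = -0.04171
  (2,b): 0.16·log₂(1.2882) = 0.05847
Sum = 0.0216 bits.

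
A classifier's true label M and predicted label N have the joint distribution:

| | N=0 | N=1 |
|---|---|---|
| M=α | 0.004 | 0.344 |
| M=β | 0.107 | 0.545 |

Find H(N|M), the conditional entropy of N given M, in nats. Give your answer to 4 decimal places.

0.3129 nats

Marginals: p(M) = (0.3480, 0.6520), p(N) = (0.1110, 0.8890).
H(N|M) = Σ p(M) · H(N|M=·).
  M=α: p=0.3480, H(N|M=α) = 0.0628
  M=β: p=0.6520, H(N|M=β) = 0.4464
Weighted sum = 0.3129 nats.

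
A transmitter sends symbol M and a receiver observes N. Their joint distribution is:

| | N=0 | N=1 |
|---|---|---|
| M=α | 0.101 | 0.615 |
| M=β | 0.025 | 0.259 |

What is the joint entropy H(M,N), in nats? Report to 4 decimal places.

H(M,N) = −Σ p(x,y)·ln p(x,y) over all 4 cells.
  cell (α,0): −0.101·ln0.101 = 0.23156
  cell (α,1): −0.615·ln0.615 = 0.29897
  cell (β,0): −0.025·ln0.025 = 0.09222
  cell (β,1): −0.259·ln0.259 = 0.34989
Sum = 0.9726 nats.

0.9726 nats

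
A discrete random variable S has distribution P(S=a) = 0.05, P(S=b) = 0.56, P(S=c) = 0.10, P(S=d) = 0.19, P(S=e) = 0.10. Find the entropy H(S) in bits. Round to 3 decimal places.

1.804 bits

H(S) = −Σ p·log₂ p.
  −(0.05)·log₂(0.05) = 0.2161
  −(0.56)·log₂(0.56) = 0.4684
  −(0.10)·log₂(0.10) = 0.3322
  −(0.19)·log₂(0.19) = 0.4552
  −(0.10)·log₂(0.10) = 0.3322
Sum: 0.2161 + 0.4684 + 0.3322 + 0.4552 + 0.3322 = 1.804 bits.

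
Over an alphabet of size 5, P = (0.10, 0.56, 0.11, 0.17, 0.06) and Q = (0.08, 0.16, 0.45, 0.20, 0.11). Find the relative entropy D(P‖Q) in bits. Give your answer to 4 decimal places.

0.7284 bits

D(P‖Q) = Σ p·log₂(p/q).
  0.10·log₂(0.10/0.08) = 0.03219
  0.56·log₂(0.56/0.16) = 1.01212
  0.11·log₂(0.11/0.45) = -0.22357
  0.17·log₂(0.17/0.20) = -0.03986
  0.06·log₂(0.06/0.11) = -0.05247
D(P‖Q) = 0.7284 bits.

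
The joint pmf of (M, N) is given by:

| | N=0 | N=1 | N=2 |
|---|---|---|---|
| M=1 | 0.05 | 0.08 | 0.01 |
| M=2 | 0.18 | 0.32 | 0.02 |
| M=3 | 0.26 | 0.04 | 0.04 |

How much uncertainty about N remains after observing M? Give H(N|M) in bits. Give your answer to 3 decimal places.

1.118 bits

Chain rule: H(N|M) = H(M,N) − H(M).
Marginals: p(M) = (0.1400, 0.5200, 0.3400), p(N) = (0.4900, 0.4400, 0.0700).
H(M,N) = 2.5351 bits; H(M) = 1.4169 bits.
H(N|M) = 2.5351 − 1.4169 = 1.118 bits.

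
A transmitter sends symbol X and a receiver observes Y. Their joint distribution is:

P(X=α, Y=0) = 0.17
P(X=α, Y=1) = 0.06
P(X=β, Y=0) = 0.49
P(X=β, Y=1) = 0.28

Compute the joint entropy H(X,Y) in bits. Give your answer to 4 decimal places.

H(X,Y) = −Σ p(x,y)·log₂ p(x,y) over all 4 cells.
  cell (α,0): −0.17·log₂0.17 = 0.43459
  cell (α,1): −0.06·log₂0.06 = 0.24353
  cell (β,0): −0.49·log₂0.49 = 0.50428
  cell (β,1): −0.28·log₂0.28 = 0.51422
Sum = 1.6966 bits.

1.6966 bits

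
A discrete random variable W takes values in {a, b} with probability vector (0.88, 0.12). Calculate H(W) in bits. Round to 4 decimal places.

H(W) = −Σ p·log₂ p.
  −(0.88)·log₂(0.88) = 0.16229
  −(0.12)·log₂(0.12) = 0.36707
Sum: 0.16229 + 0.36707 = 0.5294 bits.

0.5294 bits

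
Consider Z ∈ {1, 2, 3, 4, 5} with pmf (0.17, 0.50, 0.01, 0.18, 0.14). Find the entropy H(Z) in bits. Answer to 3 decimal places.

1.843 bits

H(Z) = −Σ p·log₂ p.
  −(0.17)·log₂(0.17) = 0.4346
  −(0.50)·log₂(0.50) = 0.5000
  −(0.01)·log₂(0.01) = 0.0664
  −(0.18)·log₂(0.18) = 0.4453
  −(0.14)·log₂(0.14) = 0.3971
Sum: 0.4346 + 0.5000 + 0.0664 + 0.4453 + 0.3971 = 1.843 bits.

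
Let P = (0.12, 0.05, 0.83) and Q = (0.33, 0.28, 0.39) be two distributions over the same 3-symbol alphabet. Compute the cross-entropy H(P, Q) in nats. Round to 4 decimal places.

H(P,Q) = −Σ p·ln q.
  −0.12·ln(0.33) = 0.13304
  −0.05·ln(0.28) = 0.06365
  −0.83·ln(0.39) = 0.78154
H(P,Q) = 0.9782 nats.

0.9782 nats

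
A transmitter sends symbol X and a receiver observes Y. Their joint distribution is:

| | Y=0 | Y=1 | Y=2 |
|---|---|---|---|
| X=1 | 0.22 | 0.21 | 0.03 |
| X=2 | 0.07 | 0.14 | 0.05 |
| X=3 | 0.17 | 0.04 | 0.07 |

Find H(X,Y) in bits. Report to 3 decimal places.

2.876 bits

H(X,Y) = −Σ p(x,y)·log₂ p(x,y) over all 9 cells.
  cell (1,0): −0.22·log₂0.22 = 0.4806
  cell (1,1): −0.21·log₂0.21 = 0.4728
  cell (1,2): −0.03·log₂0.03 = 0.1518
  cell (2,0): −0.07·log₂0.07 = 0.2686
  cell (2,1): −0.14·log₂0.14 = 0.3971
  cell (2,2): −0.05·log₂0.05 = 0.2161
  cell (3,0): −0.17·log₂0.17 = 0.4346
  cell (3,1): −0.04·log₂0.04 = 0.1858
  cell (3,2): −0.07·log₂0.07 = 0.2686
Sum = 2.876 bits.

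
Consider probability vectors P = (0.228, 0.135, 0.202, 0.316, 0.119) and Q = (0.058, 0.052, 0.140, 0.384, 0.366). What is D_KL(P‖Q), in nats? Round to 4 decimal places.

D(P‖Q) = Σ p·ln(p/q).
  0.228·ln(0.228/0.058) = 0.31211
  0.135·ln(0.135/0.052) = 0.12879
  0.202·ln(0.202/0.140) = 0.07406
  0.316·ln(0.316/0.384) = -0.06159
  0.119·ln(0.119/0.366) = -0.13370
D(P‖Q) = 0.3197 nats.

0.3197 nats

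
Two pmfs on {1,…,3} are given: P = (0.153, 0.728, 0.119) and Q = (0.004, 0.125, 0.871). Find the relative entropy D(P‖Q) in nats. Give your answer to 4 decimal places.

D(P‖Q) = Σ p·ln(p/q).
  0.153·ln(0.153/0.004) = 0.55755
  0.728·ln(0.728/0.125) = 1.28273
  0.119·ln(0.119/0.871) = -0.23687
D(P‖Q) = 1.6034 nats.

1.6034 nats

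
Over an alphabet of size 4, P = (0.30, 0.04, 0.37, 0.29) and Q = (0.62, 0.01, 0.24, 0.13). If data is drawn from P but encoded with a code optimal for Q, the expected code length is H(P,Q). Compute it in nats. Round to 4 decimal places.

1.4473 nats

H(P,Q) = −Σ p·ln q.
  −0.30·ln(0.62) = 0.14341
  −0.04·ln(0.01) = 0.18421
  −0.37·ln(0.24) = 0.52803
  −0.29·ln(0.13) = 0.59166
H(P,Q) = 1.4473 nats.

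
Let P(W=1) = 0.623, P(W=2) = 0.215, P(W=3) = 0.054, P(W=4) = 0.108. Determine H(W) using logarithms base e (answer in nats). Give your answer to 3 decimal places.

H(W) = −Σ p·ln p.
  −(0.623)·ln(0.623) = 0.2948
  −(0.215)·ln(0.215) = 0.3305
  −(0.054)·ln(0.054) = 0.1576
  −(0.108)·ln(0.108) = 0.2404
Sum: 0.2948 + 0.3305 + 0.1576 + 0.2404 = 1.023 nats.

1.023 nats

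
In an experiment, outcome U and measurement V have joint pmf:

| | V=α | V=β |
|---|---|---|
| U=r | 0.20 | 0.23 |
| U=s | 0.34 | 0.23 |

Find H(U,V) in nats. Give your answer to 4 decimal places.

H(U,V) = −Σ p(x,y)·ln p(x,y) over all 4 cells.
  cell (r,α): −0.20·ln0.20 = 0.32189
  cell (r,β): −0.23·ln0.23 = 0.33803
  cell (s,α): −0.34·ln0.34 = 0.36680
  cell (s,β): −0.23·ln0.23 = 0.33803
Sum = 1.3647 nats.

1.3647 nats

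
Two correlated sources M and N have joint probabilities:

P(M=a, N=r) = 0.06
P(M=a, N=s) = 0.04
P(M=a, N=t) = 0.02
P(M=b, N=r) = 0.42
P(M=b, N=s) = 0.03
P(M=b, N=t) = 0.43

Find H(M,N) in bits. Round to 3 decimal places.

1.743 bits

H(M,N) = −Σ p(x,y)·log₂ p(x,y) over all 6 cells.
  cell (a,r): −0.06·log₂0.06 = 0.2435
  cell (a,s): −0.04·log₂0.04 = 0.1858
  cell (a,t): −0.02·log₂0.02 = 0.1129
  cell (b,r): −0.42·log₂0.42 = 0.5256
  cell (b,s): −0.03·log₂0.03 = 0.1518
  cell (b,t): −0.43·log₂0.43 = 0.5236
Sum = 1.743 bits.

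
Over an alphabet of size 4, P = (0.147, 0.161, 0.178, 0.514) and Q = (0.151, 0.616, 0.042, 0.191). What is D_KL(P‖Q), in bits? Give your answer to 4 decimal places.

D(P‖Q) = Σ p·log₂(p/q).
  0.147·log₂(0.147/0.151) = -0.00569
  0.161·log₂(0.161/0.616) = -0.31168
  0.178·log₂(0.178/0.042) = 0.37085
  0.514·log₂(0.514/0.191) = 0.73409
D(P‖Q) = 0.7876 bits.

0.7876 bits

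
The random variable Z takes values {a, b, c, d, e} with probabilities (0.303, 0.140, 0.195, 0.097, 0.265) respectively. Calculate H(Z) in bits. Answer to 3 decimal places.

2.213 bits

H(Z) = −Σ p·log₂ p.
  −(0.303)·log₂(0.303) = 0.5220
  −(0.140)·log₂(0.140) = 0.3971
  −(0.195)·log₂(0.195) = 0.4599
  −(0.097)·log₂(0.097) = 0.3265
  −(0.265)·log₂(0.265) = 0.5077
Sum: 0.5220 + 0.3971 + 0.4599 + 0.3265 + 0.5077 = 2.213 bits.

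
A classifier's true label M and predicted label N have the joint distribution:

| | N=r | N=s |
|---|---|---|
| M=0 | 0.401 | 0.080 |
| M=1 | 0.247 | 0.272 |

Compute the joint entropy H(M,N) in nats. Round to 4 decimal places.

1.2680 nats

H(M,N) = −Σ p(x,y)·ln p(x,y) over all 4 cells.
  cell (0,r): −0.401·ln0.401 = 0.36643
  cell (0,s): −0.080·ln0.080 = 0.20206
  cell (1,r): −0.247·ln0.247 = 0.34540
  cell (1,s): −0.272·ln0.272 = 0.35413
Sum = 1.2680 nats.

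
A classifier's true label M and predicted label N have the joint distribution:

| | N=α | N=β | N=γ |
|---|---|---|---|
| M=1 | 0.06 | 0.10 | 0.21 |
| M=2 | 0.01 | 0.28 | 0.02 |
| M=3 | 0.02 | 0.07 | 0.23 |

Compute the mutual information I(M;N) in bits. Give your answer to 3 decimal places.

Marginals: p(M) = (0.3700, 0.3100, 0.3200), p(N) = (0.0900, 0.4500, 0.4600).
I(M;N) = H(M) + H(N) − H(M,N).
H(M) = 1.5806, H(N) = 1.3464, H(M,N) = 2.6112.
I(M;N) = 1.5806 + 1.3464 − 2.6112 = 0.316 bits.

0.316 bits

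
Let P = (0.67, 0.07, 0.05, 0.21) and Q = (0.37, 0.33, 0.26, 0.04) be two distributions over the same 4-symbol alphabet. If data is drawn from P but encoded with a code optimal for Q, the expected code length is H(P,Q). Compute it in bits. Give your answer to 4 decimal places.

H(P,Q) = −Σ p·log₂ q.
  −0.67·log₂(0.37) = 0.96105
  −0.07·log₂(0.33) = 0.11196
  −0.05·log₂(0.26) = 0.09717
  −0.21·log₂(0.04) = 0.97521
H(P,Q) = 2.1454 bits.

2.1454 bits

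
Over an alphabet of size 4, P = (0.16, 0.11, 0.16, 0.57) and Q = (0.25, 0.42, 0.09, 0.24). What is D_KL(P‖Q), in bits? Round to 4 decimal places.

0.5285 bits

D(P‖Q) = Σ p·log₂(p/q).
  0.16·log₂(0.16/0.25) = -0.10302
  0.11·log₂(0.11/0.42) = -0.21262
  0.16·log₂(0.16/0.09) = 0.13281
  0.57·log₂(0.57/0.24) = 0.71132
D(P‖Q) = 0.5285 bits.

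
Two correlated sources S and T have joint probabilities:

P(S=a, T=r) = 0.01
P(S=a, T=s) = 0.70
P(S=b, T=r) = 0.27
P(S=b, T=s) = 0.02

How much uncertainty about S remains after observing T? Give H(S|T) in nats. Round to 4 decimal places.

0.1345 nats

Chain rule: H(S|T) = H(S,T) − H(T).
Marginals: p(S) = (0.7100, 0.2900), p(T) = (0.2800, 0.7200).
H(S,T) = 0.7275 nats; H(T) = 0.5930 nats.
H(S|T) = 0.7275 − 0.5930 = 0.1345 nats.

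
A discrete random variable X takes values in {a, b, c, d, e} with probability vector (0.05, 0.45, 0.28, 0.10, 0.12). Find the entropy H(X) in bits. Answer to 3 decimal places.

H(X) = −Σ p·log₂ p.
  −(0.05)·log₂(0.05) = 0.2161
  −(0.45)·log₂(0.45) = 0.5184
  −(0.28)·log₂(0.28) = 0.5142
  −(0.10)·log₂(0.10) = 0.3322
  −(0.12)·log₂(0.12) = 0.3671
Sum: 0.2161 + 0.5184 + 0.5142 + 0.3322 + 0.3671 = 1.948 bits.

1.948 bits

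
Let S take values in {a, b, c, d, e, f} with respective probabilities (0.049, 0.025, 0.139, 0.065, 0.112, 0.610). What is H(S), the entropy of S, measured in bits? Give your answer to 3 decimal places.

1.787 bits

H(S) = −Σ p·log₂ p.
  −(0.049)·log₂(0.049) = 0.2132
  −(0.025)·log₂(0.025) = 0.1330
  −(0.139)·log₂(0.139) = 0.3957
  −(0.065)·log₂(0.065) = 0.2563
  −(0.112)·log₂(0.112) = 0.3537
  −(0.610)·log₂(0.610) = 0.4350
Sum: 0.2132 + 0.1330 + 0.3957 + 0.2563 + 0.3537 + 0.4350 = 1.787 bits.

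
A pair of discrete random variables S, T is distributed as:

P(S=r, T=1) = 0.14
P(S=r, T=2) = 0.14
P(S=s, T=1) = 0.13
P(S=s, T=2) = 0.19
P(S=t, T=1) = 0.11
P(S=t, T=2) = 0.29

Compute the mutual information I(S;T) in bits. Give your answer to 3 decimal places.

Marginals: p(S) = (0.2800, 0.3200, 0.4000), p(T) = (0.3800, 0.6200).
I(S;T) = H(S) + H(T) − H(S,T).
H(S) = 1.5690, H(T) = 0.9580, H(S,T) = 2.5003.
I(S;T) = 1.5690 + 0.9580 − 2.5003 = 0.027 bits.

0.027 bits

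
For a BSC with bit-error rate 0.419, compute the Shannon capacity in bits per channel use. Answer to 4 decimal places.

0.0190 bits

Binary symmetric channel: C = 1 − h₂(ε) where h₂ is the binary entropy function.
h₂(0.419) = −0.419·log₂0.419 − 0.581·log₂0.581 = 0.9810.
C = 1 − 0.9810 = 0.0190 bits per channel use.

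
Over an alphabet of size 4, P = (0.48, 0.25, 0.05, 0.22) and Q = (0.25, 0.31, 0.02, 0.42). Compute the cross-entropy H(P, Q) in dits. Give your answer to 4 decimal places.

0.5840 dits

H(P,Q) = −Σ p·log₁₀ q.
  −0.48·log₁₀(0.25) = 0.28899
  −0.25·log₁₀(0.31) = 0.12716
  −0.05·log₁₀(0.02) = 0.08495
  −0.22·log₁₀(0.42) = 0.08289
H(P,Q) = 0.5840 dits.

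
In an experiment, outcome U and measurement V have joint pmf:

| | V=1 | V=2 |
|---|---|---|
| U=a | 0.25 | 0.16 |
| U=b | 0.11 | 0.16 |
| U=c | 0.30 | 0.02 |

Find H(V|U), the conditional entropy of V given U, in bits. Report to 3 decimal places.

Marginals: p(U) = (0.4100, 0.2700, 0.3200), p(V) = (0.6600, 0.3400).
H(V|U) = Σ p(U) · H(V|U=·).
  U=a: p=0.4100, H(V|U=a) = 0.9650
  U=b: p=0.2700, H(V|U=b) = 0.9751
  U=c: p=0.3200, H(V|U=c) = 0.3373
Weighted sum = 0.767 bits.

0.767 bits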